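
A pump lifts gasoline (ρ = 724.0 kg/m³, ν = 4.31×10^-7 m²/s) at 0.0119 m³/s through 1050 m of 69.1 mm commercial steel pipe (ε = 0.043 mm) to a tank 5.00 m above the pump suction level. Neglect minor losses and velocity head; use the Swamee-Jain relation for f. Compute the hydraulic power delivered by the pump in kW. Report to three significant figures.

P_hyd ≈ 12.6 kW

V = 4Q/(πD²) = 3.173 m/s; Re = 5.09×10^5; ε/D = 6.22×10^-4; f = 0.01849
h_f = f(L/D)V²/2g = 144.2 m
Total head H = z + h_f = 5.00 + 144.2 = 149.2 m
P_hyd = ρgQH = 724.0·9.81·0.0119·149.2 = 12.61 kW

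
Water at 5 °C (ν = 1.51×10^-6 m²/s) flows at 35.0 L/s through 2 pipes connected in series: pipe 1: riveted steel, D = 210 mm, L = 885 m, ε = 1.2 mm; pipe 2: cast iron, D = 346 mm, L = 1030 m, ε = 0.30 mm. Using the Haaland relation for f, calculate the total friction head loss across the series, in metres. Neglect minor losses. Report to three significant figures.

H ≈ 7.53 m

Pipe 1: V = 1.011 m/s, Re = 1.41×10^5, ε/D = 0.00571, f = 0.03226, h_1 = f(L/D)V²/2g = 7.075 m
Pipe 2: V = 0.3722 m/s, Re = 8.53×10^4, ε/D = 8.67×10^-4, f = 0.02185, h_2 = f(L/D)V²/2g = 0.4593 m
Series → Q common, losses add: H = Σh = 7.535 m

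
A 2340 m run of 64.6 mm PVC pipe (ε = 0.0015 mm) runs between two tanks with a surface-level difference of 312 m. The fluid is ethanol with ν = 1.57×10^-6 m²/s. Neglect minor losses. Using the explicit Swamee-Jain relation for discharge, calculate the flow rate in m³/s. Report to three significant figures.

Q ≈ 0.0103 m³/s

Swamee-Jain (Type II): Q = -0.965·√(gD⁵h_f/L)·ln[ε/(3.7D) + √(3.17ν²L/(gD³h_f))]
√(gD⁵h_f/L) = √(9.81·0.0646⁵·312/2340) = 0.001213
ε/(3.7D) = 6.28×10^-6; √(3.17ν²L/(gD³h_f)) = 1.49×10^-4
Q = -0.965·0.001213·ln(1.551×10^-4) = 0.01027 m³/s
Check: V = 3.13 m/s, Re = 1.29×10^5, f = 0.01712, h_f = 310 m ≈ 312 m ✓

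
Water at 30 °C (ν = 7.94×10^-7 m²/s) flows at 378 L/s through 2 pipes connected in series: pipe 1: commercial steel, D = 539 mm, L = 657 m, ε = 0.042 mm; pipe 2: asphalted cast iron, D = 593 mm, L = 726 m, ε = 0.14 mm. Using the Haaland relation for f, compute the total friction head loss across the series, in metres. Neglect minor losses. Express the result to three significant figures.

H ≈ 3.94 m

Pipe 1: V = 1.657 m/s, Re = 1.12×10^6, ε/D = 7.79×10^-5, f = 0.01285, h_1 = f(L/D)V²/2g = 2.191 m
Pipe 2: V = 1.369 m/s, Re = 1.02×10^6, ε/D = 2.36×10^-4, f = 0.01497, h_2 = f(L/D)V²/2g = 1.750 m
Series → Q common, losses add: H = Σh = 3.941 m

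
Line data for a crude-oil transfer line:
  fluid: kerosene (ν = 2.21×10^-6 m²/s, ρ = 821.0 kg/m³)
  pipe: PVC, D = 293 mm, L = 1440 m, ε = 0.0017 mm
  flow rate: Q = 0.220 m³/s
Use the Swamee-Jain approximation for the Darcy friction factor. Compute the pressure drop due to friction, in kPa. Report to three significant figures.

V = 4Q/(πD²) = 4·0.220/(π·0.293²) = 3.263 m/s
Re = VD/ν = 3.263·0.293/2.21×10^-6 = 4.33×10^5 → turbulent
ε/D = 0.0017/293 = 5.80×10^-6
Swamee-Jain: f = 0.01352
h_f = f(L/D)V²/(2g) = 0.01352·(1440/0.293)·3.263²/(2·9.81) = 36.06 m
Δp = ρg·h_f = 821.0·9.81·36.06 = 290.4 kPa

Δp ≈ 290 kPa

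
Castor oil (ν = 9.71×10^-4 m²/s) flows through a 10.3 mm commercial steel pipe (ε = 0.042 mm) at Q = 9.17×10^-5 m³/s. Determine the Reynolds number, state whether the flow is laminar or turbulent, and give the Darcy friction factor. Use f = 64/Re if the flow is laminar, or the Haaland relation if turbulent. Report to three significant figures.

Re ≈ 11.7; laminar; f = 64/Re ≈ 5.48

V = 4Q/(πD²) = 1.101 m/s
Re = VD/ν = 1.101·0.0103/9.71×10^-4 = 11.7
Re < 2300 → laminar → f = 64/Re = 5.482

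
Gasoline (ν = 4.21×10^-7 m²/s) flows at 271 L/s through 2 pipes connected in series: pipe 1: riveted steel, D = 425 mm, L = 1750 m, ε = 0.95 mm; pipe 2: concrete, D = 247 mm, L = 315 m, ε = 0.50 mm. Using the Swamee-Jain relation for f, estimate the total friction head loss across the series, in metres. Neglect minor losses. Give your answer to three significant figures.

Pipe 1: V = 1.910 m/s, Re = 1.93×10^6, ε/D = 0.00224, f = 0.02426, h_1 = f(L/D)V²/2g = 18.58 m
Pipe 2: V = 5.656 m/s, Re = 3.32×10^6, ε/D = 0.00202, f = 0.02358, h_2 = f(L/D)V²/2g = 49.04 m
Series → Q common, losses add: H = Σh = 67.62 m

H ≈ 67.6 m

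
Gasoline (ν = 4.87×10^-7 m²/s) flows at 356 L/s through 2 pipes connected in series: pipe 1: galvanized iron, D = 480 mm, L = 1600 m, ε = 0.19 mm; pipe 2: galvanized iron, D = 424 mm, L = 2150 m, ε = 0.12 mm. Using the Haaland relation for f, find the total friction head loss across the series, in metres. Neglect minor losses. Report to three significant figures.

H ≈ 35.4 m

Pipe 1: V = 1.967 m/s, Re = 1.94×10^6, ε/D = 3.96×10^-4, f = 0.01616, h_1 = f(L/D)V²/2g = 10.63 m
Pipe 2: V = 2.521 m/s, Re = 2.20×10^6, ε/D = 2.83×10^-4, f = 0.01510, h_2 = f(L/D)V²/2g = 24.81 m
Series → Q common, losses add: H = Σh = 35.44 m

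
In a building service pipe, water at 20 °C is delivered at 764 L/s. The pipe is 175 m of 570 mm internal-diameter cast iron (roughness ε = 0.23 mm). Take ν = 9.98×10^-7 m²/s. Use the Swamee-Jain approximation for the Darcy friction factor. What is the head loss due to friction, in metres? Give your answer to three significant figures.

V = 4Q/(πD²) = 4·0.764/(π·0.570²) = 2.994 m/s
Re = VD/ν = 2.994·0.570/9.98×10^-7 = 1.71×10^6 → turbulent
ε/D = 0.23/570 = 4.04×10^-4
Swamee-Jain: f = 0.01636
h_f = f(L/D)V²/(2g) = 0.01636·(175/0.570)·2.994²/(2·9.81) = 2.294 m

h_f ≈ 2.29 m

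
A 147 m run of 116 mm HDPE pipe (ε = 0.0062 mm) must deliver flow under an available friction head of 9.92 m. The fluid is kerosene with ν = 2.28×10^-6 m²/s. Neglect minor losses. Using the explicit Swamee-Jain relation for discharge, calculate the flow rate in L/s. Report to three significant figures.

Swamee-Jain (Type II): Q = -0.965·√(gD⁵h_f/L)·ln[ε/(3.7D) + √(3.17ν²L/(gD³h_f))]
√(gD⁵h_f/L) = √(9.81·0.116⁵·9.92/147) = 0.003729
ε/(3.7D) = 1.44×10^-5; √(3.17ν²L/(gD³h_f)) = 1.26×10^-4
Q = -0.965·0.003729·ln(1.407×10^-4) = 0.03191 m³/s
Check: V = 3.02 m/s, Re = 1.54×10^5, f = 0.01677, h_f = 9.88 m ≈ 9.92 m ✓

Q ≈ 31.9 L/s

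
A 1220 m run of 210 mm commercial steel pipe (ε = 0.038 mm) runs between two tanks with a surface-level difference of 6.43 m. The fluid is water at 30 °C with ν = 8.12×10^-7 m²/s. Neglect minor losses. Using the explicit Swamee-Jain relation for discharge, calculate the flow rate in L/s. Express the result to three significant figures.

Q ≈ 40.2 L/s

Swamee-Jain (Type II): Q = -0.965·√(gD⁵h_f/L)·ln[ε/(3.7D) + √(3.17ν²L/(gD³h_f))]
√(gD⁵h_f/L) = √(9.81·0.210⁵·6.43/1220) = 0.004595
ε/(3.7D) = 4.89×10^-5; √(3.17ν²L/(gD³h_f)) = 6.61×10^-5
Q = -0.965·0.004595·ln(1.150×10^-4) = 0.04022 m³/s
Check: V = 1.16 m/s, Re = 3.00×10^5, f = 0.01615, h_f = 6.45 m ≈ 6.43 m ✓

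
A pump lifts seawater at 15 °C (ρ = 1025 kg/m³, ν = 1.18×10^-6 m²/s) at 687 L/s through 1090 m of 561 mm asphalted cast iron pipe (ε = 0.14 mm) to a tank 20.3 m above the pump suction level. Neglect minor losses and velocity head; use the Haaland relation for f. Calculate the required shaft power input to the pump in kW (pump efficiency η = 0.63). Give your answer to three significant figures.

P_shaft ≈ 348 kW

V = 4Q/(πD²) = 2.779 m/s; Re = 1.32×10^6; ε/D = 2.50×10^-4; f = 0.01496
h_f = f(L/D)V²/2g = 11.44 m
Total head H = z + h_f = 20.3 + 11.44 = 31.74 m
P_hyd = ρgQH = 1025·9.81·0.687·31.74 = 219.3 kW
P_shaft = P_hyd/η = 219.3/0.63 = 348.1 kW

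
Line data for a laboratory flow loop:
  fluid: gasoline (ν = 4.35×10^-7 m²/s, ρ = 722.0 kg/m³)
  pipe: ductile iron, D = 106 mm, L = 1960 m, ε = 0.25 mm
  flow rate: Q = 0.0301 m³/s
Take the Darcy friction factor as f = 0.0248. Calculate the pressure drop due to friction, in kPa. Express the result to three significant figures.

Δp ≈ 1930 kPa

V = 4Q/(πD²) = 4·0.0301/(π·0.106²) = 3.411 m/s
h_f = f(L/D)V²/(2g) = 0.02480·(1960/0.106)·3.411²/(2·9.81) = 271.9 m
Δp = ρg·h_f = 722.0·9.81·271.9 = 1926 kPa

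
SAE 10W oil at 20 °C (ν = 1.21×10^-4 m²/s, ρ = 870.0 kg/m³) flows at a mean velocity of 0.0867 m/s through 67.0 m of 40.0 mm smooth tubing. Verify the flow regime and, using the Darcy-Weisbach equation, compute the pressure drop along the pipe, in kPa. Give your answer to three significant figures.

Re = VD/ν = 0.0867·0.04000/1.21×10^-4 = 28.7 → laminar (Re < 2300)
f = 64/Re = 2.233
h_f = f(L/D)V²/(2g) = 2.233·(67.0/0.04000)·0.0867²/(2·9.81) = 1.433 m
Δp = ρg·h_f = 870.0·9.81·1.433 = 12.23 kPa

Δp ≈ 12.2 kPa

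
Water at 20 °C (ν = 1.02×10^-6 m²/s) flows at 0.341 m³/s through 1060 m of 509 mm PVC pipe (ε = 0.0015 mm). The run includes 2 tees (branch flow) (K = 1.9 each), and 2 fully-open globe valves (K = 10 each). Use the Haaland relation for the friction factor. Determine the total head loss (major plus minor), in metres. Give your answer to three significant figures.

V = 4Q/(πD²) = 1.676 m/s; V²/2g = 0.1431 m
Re = 8.36×10^5, ε/D = 2.95×10^-6 → f = 0.01199 (Haaland)
Major: h_f = f(L/D)·V²/2g = 0.01199·2083·0.1431 = 3.573 m
Minor: ΣK = 23.8; h_m = ΣK·V²/2g = 3.407 m
Total H_L = 3.573 + 3.407 = 6.979 m

H_L ≈ 6.98 m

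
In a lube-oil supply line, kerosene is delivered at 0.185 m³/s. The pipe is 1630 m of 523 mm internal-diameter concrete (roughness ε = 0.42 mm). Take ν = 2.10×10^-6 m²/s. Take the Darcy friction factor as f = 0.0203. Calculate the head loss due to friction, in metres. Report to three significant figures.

V = 4Q/(πD²) = 4·0.185/(π·0.523²) = 0.8611 m/s
h_f = f(L/D)V²/(2g) = 0.02030·(1630/0.523)·0.8611²/(2·9.81) = 2.391 m

h_f ≈ 2.39 m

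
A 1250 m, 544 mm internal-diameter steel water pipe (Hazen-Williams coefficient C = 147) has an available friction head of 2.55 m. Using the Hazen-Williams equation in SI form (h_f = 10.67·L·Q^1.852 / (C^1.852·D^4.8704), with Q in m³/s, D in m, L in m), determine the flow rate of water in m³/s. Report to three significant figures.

Rearranging: Q = [h_f·C^1.852·D^4.8704 / (10.67·L)]^(1/1.852)
Q = [2.55·147^1.852·0.544^4.8704 / (10.67·1250)]^0.540 = 0.2912 m³/s

Q ≈ 0.291 m³/s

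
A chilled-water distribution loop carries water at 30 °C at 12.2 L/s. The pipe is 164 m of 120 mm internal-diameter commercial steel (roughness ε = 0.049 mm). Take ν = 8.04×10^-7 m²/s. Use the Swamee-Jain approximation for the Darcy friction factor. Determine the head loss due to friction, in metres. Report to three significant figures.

V = 4Q/(πD²) = 4·0.0122/(π·0.120²) = 1.079 m/s
Re = VD/ν = 1.079·0.120/8.04×10^-7 = 1.61×10^5 → turbulent
ε/D = 0.049/120 = 4.08×10^-4
Swamee-Jain: f = 0.01886
h_f = f(L/D)V²/(2g) = 0.01886·(164/0.120)·1.079²/(2·9.81) = 1.529 m

h_f ≈ 1.53 m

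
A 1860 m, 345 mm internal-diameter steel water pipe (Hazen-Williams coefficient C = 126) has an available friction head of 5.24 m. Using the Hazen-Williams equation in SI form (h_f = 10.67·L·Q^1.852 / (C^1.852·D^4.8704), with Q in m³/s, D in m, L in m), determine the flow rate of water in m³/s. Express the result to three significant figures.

Rearranging: Q = [h_f·C^1.852·D^4.8704 / (10.67·L)]^(1/1.852)
Q = [5.24·126^1.852·0.345^4.8704 / (10.67·1860)]^0.540 = 0.08970 m³/s

Q ≈ 0.0897 m³/s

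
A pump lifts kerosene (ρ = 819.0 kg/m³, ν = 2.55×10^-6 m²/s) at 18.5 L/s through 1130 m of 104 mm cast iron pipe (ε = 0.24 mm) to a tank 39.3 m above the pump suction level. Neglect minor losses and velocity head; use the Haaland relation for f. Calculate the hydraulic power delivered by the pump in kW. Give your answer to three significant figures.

V = 4Q/(πD²) = 2.178 m/s; Re = 8.88×10^4; ε/D = 0.00231; f = 0.02593
h_f = f(L/D)V²/2g = 68.10 m
Total head H = z + h_f = 39.3 + 68.10 = 107.4 m
P_hyd = ρgQH = 819.0·9.81·0.0185·107.4 = 15.96 kW

P_hyd ≈ 16.0 kW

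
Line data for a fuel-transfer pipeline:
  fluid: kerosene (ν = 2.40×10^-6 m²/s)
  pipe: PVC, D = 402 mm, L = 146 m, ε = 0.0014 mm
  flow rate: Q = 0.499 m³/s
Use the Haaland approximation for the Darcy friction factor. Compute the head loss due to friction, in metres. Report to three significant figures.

V = 4Q/(πD²) = 4·0.499/(π·0.402²) = 3.932 m/s
Re = VD/ν = 3.932·0.402/2.40×10^-6 = 6.59×10^5 → turbulent
ε/D = 0.0014/402 = 3.48×10^-6
Haaland: f = 0.01249
h_f = f(L/D)V²/(2g) = 0.01249·(146/0.402)·3.932²/(2·9.81) = 3.573 m

h_f ≈ 3.57 m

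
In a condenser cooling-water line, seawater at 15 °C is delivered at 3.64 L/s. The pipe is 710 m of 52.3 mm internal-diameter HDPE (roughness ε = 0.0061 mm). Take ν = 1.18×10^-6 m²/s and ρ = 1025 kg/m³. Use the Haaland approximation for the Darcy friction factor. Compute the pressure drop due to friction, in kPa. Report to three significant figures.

V = 4Q/(πD²) = 4·0.00364/(π·0.0523²) = 1.694 m/s
Re = VD/ν = 1.694·0.0523/1.18×10^-6 = 7.51×10^4 → turbulent
ε/D = 0.0061/52.3 = 1.17×10^-4
Haaland: f = 0.01937
h_f = f(L/D)V²/(2g) = 0.01937·(710/0.0523)·1.694²/(2·9.81) = 38.48 m
Δp = ρg·h_f = 1025·9.81·38.48 = 386.9 kPa

Δp ≈ 387 kPa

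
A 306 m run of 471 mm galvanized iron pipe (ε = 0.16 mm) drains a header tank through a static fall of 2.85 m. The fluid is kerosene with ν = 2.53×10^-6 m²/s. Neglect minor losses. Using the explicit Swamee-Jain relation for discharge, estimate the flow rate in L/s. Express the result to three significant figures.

Q ≈ 395 L/s

Swamee-Jain (Type II): Q = -0.965·√(gD⁵h_f/L)·ln[ε/(3.7D) + √(3.17ν²L/(gD³h_f))]
√(gD⁵h_f/L) = √(9.81·0.471⁵·2.85/306) = 0.04602
ε/(3.7D) = 9.18×10^-5; √(3.17ν²L/(gD³h_f)) = 4.61×10^-5
Q = -0.965·0.04602·ln(1.379×10^-4) = 0.3948 m³/s
Check: V = 2.27 m/s, Re = 4.22×10^5, f = 0.01687, h_f = 2.87 m ≈ 2.85 m ✓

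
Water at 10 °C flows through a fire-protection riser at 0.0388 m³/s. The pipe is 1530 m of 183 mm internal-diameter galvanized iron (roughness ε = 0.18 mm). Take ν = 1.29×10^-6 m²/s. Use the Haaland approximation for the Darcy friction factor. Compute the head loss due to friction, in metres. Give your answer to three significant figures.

h_f ≈ 19.3 m

V = 4Q/(πD²) = 4·0.0388/(π·0.183²) = 1.475 m/s
Re = VD/ν = 1.475·0.183/1.29×10^-6 = 2.09×10^5 → turbulent
ε/D = 0.18/183 = 9.84×10^-4
Haaland: f = 0.02080
h_f = f(L/D)V²/(2g) = 0.02080·(1530/0.183)·1.475²/(2·9.81) = 19.28 m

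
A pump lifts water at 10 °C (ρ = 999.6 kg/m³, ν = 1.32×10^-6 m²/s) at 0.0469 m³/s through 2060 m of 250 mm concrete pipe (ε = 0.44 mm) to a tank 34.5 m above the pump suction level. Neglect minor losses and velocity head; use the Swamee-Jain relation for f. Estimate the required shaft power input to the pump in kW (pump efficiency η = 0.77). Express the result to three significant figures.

P_shaft ≈ 26.1 kW

V = 4Q/(πD²) = 0.9554 m/s; Re = 1.81×10^5; ε/D = 0.00176; f = 0.02389
h_f = f(L/D)V²/2g = 9.159 m
Total head H = z + h_f = 34.5 + 9.159 = 43.66 m
P_hyd = ρgQH = 999.6·9.81·0.0469·43.66 = 20.08 kW
P_shaft = P_hyd/η = 20.08/0.77 = 26.08 kW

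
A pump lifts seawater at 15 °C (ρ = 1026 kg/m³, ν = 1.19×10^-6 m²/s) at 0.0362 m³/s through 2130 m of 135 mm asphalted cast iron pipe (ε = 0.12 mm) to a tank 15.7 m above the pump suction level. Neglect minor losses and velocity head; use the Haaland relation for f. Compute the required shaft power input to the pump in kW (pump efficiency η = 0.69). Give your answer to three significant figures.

P_shaft ≈ 62.8 kW

V = 4Q/(πD²) = 2.529 m/s; Re = 2.87×10^5; ε/D = 8.89×10^-4; f = 0.02008
h_f = f(L/D)V²/2g = 103.3 m
Total head H = z + h_f = 15.7 + 103.3 = 119.0 m
P_hyd = ρgQH = 1026·9.81·0.0362·119.0 = 43.35 kW
P_shaft = P_hyd/η = 43.35/0.69 = 62.83 kW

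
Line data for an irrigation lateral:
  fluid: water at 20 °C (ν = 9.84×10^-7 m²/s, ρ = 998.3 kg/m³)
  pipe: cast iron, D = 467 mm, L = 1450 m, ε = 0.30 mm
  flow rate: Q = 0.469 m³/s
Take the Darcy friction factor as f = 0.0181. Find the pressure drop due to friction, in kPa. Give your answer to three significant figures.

V = 4Q/(πD²) = 4·0.469/(π·0.467²) = 2.738 m/s
h_f = f(L/D)V²/(2g) = 0.01810·(1450/0.467)·2.738²/(2·9.81) = 21.47 m
Δp = ρg·h_f = 998.3·9.81·21.47 = 210.3 kPa

Δp ≈ 210 kPa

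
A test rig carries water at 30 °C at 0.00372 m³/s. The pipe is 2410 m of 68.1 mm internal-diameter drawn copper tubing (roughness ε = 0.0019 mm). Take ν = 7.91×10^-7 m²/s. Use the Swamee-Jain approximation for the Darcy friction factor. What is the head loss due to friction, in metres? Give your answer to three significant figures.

V = 4Q/(πD²) = 4·0.00372/(π·0.0681²) = 1.021 m/s
Re = VD/ν = 1.021·0.0681/7.91×10^-7 = 8.79×10^4 → turbulent
ε/D = 0.0019/68.1 = 2.79×10^-5
Swamee-Jain: f = 0.01851
h_f = f(L/D)V²/(2g) = 0.01851·(2410/0.0681)·1.021²/(2·9.81) = 34.83 m

h_f ≈ 34.8 m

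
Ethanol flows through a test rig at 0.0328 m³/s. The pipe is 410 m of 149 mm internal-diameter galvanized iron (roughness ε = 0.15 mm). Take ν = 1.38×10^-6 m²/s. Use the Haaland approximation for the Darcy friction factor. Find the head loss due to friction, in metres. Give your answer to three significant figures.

h_f ≈ 10.4 m

V = 4Q/(πD²) = 4·0.0328/(π·0.149²) = 1.881 m/s
Re = VD/ν = 1.881·0.149/1.38×10^-6 = 2.03×10^5 → turbulent
ε/D = 0.15/149 = 0.00101
Haaland: f = 0.02092
h_f = f(L/D)V²/(2g) = 0.02092·(410/0.149)·1.881²/(2·9.81) = 10.38 m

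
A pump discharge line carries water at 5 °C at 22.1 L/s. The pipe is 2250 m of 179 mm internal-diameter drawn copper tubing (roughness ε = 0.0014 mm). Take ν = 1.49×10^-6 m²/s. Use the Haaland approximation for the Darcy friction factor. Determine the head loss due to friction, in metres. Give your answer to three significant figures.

h_f ≈ 8.72 m

V = 4Q/(πD²) = 4·0.0221/(π·0.179²) = 0.8782 m/s
Re = VD/ν = 0.8782·0.179/1.49×10^-6 = 1.06×10^5 → turbulent
ε/D = 0.0014/179 = 7.82×10^-6
Haaland: f = 0.01766
h_f = f(L/D)V²/(2g) = 0.01766·(2250/0.179)·0.8782²/(2·9.81) = 8.724 m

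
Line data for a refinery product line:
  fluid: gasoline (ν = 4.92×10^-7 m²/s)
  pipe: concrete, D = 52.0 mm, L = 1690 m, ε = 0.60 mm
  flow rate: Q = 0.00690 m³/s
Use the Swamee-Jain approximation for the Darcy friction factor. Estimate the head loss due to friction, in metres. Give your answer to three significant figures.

h_f ≈ 701 m

V = 4Q/(πD²) = 4·0.00690/(π·0.0520²) = 3.249 m/s
Re = VD/ν = 3.249·0.0520/4.92×10^-7 = 3.43×10^5 → turbulent
ε/D = 0.60/52.0 = 0.0115
Swamee-Jain: f = 0.04007
h_f = f(L/D)V²/(2g) = 0.04007·(1690/0.0520)·3.249²/(2·9.81) = 700.7 m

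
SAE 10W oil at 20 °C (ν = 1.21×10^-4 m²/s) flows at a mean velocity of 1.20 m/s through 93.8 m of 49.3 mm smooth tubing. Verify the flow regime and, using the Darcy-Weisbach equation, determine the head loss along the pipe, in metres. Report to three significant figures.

Re = VD/ν = 1.20·0.04930/1.21×10^-4 = 489 → laminar (Re < 2300)
f = 64/Re = 0.1309
h_f = f(L/D)V²/(2g) = 0.1309·(93.8/0.04930)·1.20²/(2·9.81) = 18.28 m

h_f ≈ 18.3 m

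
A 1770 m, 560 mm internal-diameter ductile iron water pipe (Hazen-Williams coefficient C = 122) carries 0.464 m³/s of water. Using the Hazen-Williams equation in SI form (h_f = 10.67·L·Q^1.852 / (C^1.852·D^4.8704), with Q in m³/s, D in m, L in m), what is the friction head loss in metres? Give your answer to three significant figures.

h_f = 10.67·1770·0.464^1.852 / (122^1.852·0.560^4.8704) = 10.50 m

h_f ≈ 10.5 m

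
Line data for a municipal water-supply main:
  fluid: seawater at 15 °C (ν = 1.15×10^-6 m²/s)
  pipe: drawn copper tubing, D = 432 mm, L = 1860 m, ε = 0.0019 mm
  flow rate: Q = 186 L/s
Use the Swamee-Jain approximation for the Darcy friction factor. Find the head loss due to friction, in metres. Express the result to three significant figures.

h_f ≈ 4.69 m

V = 4Q/(πD²) = 4·0.186/(π·0.432²) = 1.269 m/s
Re = VD/ν = 1.269·0.432/1.15×10^-6 = 4.77×10^5 → turbulent
ε/D = 0.0019/432 = 4.40×10^-6
Swamee-Jain: f = 0.01327
h_f = f(L/D)V²/(2g) = 0.01327·(1860/0.432)·1.269²/(2·9.81) = 4.690 m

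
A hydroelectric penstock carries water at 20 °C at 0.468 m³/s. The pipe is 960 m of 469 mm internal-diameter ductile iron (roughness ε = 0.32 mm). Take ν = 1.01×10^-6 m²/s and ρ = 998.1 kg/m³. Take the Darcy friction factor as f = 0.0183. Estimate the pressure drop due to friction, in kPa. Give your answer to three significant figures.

V = 4Q/(πD²) = 4·0.468/(π·0.469²) = 2.709 m/s
h_f = f(L/D)V²/(2g) = 0.01830·(960/0.469)·2.709²/(2·9.81) = 14.01 m
Δp = ρg·h_f = 998.1·9.81·14.01 = 137.2 kPa

Δp ≈ 137 kPa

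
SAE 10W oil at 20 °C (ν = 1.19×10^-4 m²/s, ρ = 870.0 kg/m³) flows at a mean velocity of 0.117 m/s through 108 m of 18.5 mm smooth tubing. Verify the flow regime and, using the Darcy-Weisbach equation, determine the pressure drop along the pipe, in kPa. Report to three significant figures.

Re = VD/ν = 0.117·0.01850/1.19×10^-4 = 18.2 → laminar (Re < 2300)
f = 64/Re = 3.519
h_f = f(L/D)V²/(2g) = 3.519·(108/0.01850)·0.117²/(2·9.81) = 14.33 m
Δp = ρg·h_f = 870.0·9.81·14.33 = 122.3 kPa

Δp ≈ 122 kPa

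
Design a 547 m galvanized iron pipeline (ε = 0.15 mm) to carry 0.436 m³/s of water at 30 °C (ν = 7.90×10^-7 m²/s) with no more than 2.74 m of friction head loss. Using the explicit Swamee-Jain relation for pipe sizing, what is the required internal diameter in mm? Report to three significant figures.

Swamee-Jain (Type III): D = 0.66·[ε^1.25·(LQ²/(gh_f))^4.75 + ν·Q^9.4·(L/(gh_f))^5.2]^0.04
LQ²/(gh_f) = 3.868; L/(gh_f) = 20.35
Term 1 = ε^1.25·(…)^4.75 = 0.0103; Term 2 = ν·Q^9.4·(…)^5.2 = 0.00206
D = 0.66·(0.0103 + 0.00206)^0.04 = 0.5536 m = 554 mm
Check: V = 1.81 m/s, Re = 1.27×10^6, f = 0.01533, h_f = 2.53 m ≈ 2.74 m ✓

D ≈ 554 mm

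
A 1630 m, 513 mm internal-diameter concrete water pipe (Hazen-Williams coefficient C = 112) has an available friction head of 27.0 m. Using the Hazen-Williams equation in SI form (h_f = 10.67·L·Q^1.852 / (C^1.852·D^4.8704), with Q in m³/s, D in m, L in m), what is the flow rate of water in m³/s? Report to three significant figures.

Q ≈ 0.589 m³/s

Rearranging: Q = [h_f·C^1.852·D^4.8704 / (10.67·L)]^(1/1.852)
Q = [27.0·112^1.852·0.513^4.8704 / (10.67·1630)]^0.540 = 0.5890 m³/s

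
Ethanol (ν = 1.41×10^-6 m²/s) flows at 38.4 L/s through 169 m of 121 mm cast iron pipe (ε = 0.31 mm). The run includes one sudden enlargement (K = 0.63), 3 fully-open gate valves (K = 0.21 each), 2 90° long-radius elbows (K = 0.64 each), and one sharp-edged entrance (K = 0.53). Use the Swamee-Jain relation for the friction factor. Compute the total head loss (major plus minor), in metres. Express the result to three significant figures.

V = 4Q/(πD²) = 3.339 m/s; V²/2g = 0.5684 m
Re = 2.87×10^5, ε/D = 0.00256 → f = 0.02572 (Swamee-Jain)
Major: h_f = f(L/D)·V²/2g = 0.02572·1397·0.5684 = 20.42 m
Minor: ΣK = 3.07; h_m = ΣK·V²/2g = 1.745 m
Total H_L = 20.42 + 1.745 = 22.16 m

H_L ≈ 22.2 m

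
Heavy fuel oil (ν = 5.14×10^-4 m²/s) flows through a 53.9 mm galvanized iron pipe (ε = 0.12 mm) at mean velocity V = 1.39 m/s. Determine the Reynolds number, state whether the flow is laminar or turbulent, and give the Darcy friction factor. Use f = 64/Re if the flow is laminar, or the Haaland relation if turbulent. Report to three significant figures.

Re = VD/ν = 1.390·0.0539/5.14×10^-4 = 146
Re < 2300 → laminar → f = 64/Re = 0.4391

Re ≈ 146; laminar; f = 64/Re ≈ 0.439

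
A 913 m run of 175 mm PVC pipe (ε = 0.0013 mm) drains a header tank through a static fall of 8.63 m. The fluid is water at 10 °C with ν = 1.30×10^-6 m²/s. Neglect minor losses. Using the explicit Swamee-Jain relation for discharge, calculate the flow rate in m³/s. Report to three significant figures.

Swamee-Jain (Type II): Q = -0.965·√(gD⁵h_f/L)·ln[ε/(3.7D) + √(3.17ν²L/(gD³h_f))]
√(gD⁵h_f/L) = √(9.81·0.175⁵·8.63/913) = 0.003901
ε/(3.7D) = 2.01×10^-6; √(3.17ν²L/(gD³h_f)) = 1.04×10^-4
Q = -0.965·0.003901·ln(1.058×10^-4) = 0.03446 m³/s
Check: V = 1.43 m/s, Re = 1.93×10^5, f = 0.01571, h_f = 8.57 m ≈ 8.63 m ✓

Q ≈ 0.0345 m³/s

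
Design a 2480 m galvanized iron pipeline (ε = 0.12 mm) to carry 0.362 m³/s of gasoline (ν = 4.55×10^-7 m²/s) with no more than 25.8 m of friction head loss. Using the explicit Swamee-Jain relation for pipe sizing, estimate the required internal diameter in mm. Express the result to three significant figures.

D ≈ 443 mm

Swamee-Jain (Type III): D = 0.66·[ε^1.25·(LQ²/(gh_f))^4.75 + ν·Q^9.4·(L/(gh_f))^5.2]^0.04
LQ²/(gh_f) = 1.284; L/(gh_f) = 9.799
Term 1 = ε^1.25·(…)^4.75 = 4.12×10^-5; Term 2 = ν·Q^9.4·(…)^5.2 = 4.61×10^-6
D = 0.66·(4.12×10^-5 + 4.61×10^-6)^0.04 = 0.4426 m = 443 mm
Check: V = 2.35 m/s, Re = 2.29×10^6, f = 0.01505, h_f = 23.8 m ≈ 25.8 m ✓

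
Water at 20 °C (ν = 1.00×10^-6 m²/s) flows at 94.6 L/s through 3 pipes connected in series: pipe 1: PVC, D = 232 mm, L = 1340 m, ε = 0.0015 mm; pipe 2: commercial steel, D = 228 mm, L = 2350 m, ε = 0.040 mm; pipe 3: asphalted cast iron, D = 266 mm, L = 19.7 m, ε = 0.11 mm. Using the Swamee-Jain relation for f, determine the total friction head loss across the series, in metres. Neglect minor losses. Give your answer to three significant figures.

H ≈ 62.4 m

Pipe 1: V = 2.238 m/s, Re = 5.19×10^5, ε/D = 6.47×10^-6, f = 0.01311, h_1 = f(L/D)V²/2g = 19.33 m
Pipe 2: V = 2.317 m/s, Re = 5.28×10^5, ε/D = 1.75×10^-4, f = 0.01520, h_2 = f(L/D)V²/2g = 42.87 m
Pipe 3: V = 1.702 m/s, Re = 4.53×10^5, ε/D = 4.14×10^-4, f = 0.01731, h_3 = f(L/D)V²/2g = 0.1894 m
Series → Q common, losses add: H = Σh = 62.39 m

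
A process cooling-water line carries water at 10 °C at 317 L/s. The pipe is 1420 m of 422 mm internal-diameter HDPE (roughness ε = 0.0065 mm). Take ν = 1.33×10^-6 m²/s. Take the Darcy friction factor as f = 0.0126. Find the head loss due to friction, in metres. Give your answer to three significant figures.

h_f ≈ 11.1 m

V = 4Q/(πD²) = 4·0.317/(π·0.422²) = 2.266 m/s
h_f = f(L/D)V²/(2g) = 0.01260·(1420/0.422)·2.266²/(2·9.81) = 11.10 m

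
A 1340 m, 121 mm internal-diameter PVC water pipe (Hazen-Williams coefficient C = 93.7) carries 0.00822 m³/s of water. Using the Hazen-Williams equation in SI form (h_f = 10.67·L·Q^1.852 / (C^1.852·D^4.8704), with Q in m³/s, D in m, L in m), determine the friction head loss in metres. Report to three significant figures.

h_f = 10.67·1340·0.00822^1.852 / (93.7^1.852·0.121^4.8704) = 12.86 m

h_f ≈ 12.9 m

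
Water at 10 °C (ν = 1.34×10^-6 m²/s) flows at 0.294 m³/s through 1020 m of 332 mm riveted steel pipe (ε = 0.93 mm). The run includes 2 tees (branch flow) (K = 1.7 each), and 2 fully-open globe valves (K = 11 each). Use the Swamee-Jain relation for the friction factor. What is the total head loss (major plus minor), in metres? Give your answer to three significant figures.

V = 4Q/(πD²) = 3.396 m/s; V²/2g = 0.5878 m
Re = 8.41×10^5, ε/D = 0.00280 → f = 0.02592 (Swamee-Jain)
Major: h_f = f(L/D)·V²/2g = 0.02592·3072·0.5878 = 46.81 m
Minor: ΣK = 25.4; h_m = ΣK·V²/2g = 14.93 m
Total H_L = 46.81 + 14.93 = 61.74 m

H_L ≈ 61.7 m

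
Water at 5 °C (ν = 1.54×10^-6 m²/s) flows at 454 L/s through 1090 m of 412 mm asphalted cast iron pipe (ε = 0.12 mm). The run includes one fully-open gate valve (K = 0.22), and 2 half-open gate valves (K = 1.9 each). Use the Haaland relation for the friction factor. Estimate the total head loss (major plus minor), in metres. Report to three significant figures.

V = 4Q/(πD²) = 3.405 m/s; V²/2g = 0.5911 m
Re = 9.11×10^5, ε/D = 2.91×10^-4 → f = 0.01558 (Haaland)
Major: h_f = f(L/D)·V²/2g = 0.01558·2646·0.5911 = 24.36 m
Minor: ΣK = 4.02; h_m = ΣK·V²/2g = 2.376 m
Total H_L = 24.36 + 2.376 = 26.74 m

H_L ≈ 26.7 m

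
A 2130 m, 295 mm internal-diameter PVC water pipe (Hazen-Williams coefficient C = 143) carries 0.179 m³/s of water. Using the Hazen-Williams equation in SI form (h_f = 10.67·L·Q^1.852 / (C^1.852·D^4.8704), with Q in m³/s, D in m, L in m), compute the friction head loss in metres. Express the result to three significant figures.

h_f = 10.67·2130·0.179^1.852 / (143^1.852·0.295^4.8704) = 36.59 m

h_f ≈ 36.6 m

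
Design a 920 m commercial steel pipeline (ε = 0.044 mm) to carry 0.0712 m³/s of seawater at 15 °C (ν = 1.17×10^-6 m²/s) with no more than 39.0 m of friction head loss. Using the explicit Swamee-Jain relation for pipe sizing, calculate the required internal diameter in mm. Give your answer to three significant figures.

D ≈ 176 mm

Swamee-Jain (Type III): D = 0.66·[ε^1.25·(LQ²/(gh_f))^4.75 + ν·Q^9.4·(L/(gh_f))^5.2]^0.04
LQ²/(gh_f) = 0.01219; L/(gh_f) = 2.405
Term 1 = ε^1.25·(…)^4.75 = 2.90×10^-15; Term 2 = ν·Q^9.4·(…)^5.2 = 1.83×10^-15
D = 0.66·(2.90×10^-15 + 1.83×10^-15)^0.04 = 0.1764 m = 176 mm
Check: V = 2.91 m/s, Re = 4.39×10^5, f = 0.01612, h_f = 36.3 m ≈ 39.0 m ✓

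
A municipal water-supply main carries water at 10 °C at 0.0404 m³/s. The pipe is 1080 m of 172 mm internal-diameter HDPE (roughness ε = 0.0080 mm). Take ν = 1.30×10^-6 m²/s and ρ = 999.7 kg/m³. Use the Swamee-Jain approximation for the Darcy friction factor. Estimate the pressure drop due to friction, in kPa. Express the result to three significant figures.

Δp ≈ 148 kPa

V = 4Q/(πD²) = 4·0.0404/(π·0.172²) = 1.739 m/s
Re = VD/ν = 1.739·0.172/1.30×10^-6 = 2.30×10^5 → turbulent
ε/D = 0.0080/172 = 4.65×10^-5
Swamee-Jain: f = 0.01557
h_f = f(L/D)V²/(2g) = 0.01557·(1080/0.172)·1.739²/(2·9.81) = 15.06 m
Δp = ρg·h_f = 999.7·9.81·15.06 = 147.7 kPa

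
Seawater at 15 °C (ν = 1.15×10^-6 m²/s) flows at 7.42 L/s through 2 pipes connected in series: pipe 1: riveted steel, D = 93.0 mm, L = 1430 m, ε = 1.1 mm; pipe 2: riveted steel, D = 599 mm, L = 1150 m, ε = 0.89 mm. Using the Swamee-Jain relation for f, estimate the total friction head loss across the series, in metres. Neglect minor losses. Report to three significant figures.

H ≈ 38.4 m

Pipe 1: V = 1.092 m/s, Re = 8.83×10^4, ε/D = 0.0118, f = 0.04103, h_1 = f(L/D)V²/2g = 38.36 m
Pipe 2: V = 0.02633 m/s, Re = 1.37×10^4, ε/D = 0.00149, f = 0.03126, h_2 = f(L/D)V²/2g = 0.002121 m
Series → Q common, losses add: H = Σh = 38.36 m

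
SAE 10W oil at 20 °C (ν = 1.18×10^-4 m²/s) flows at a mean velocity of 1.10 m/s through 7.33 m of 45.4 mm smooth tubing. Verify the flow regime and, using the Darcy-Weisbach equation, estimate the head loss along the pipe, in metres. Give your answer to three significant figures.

Re = VD/ν = 1.10·0.04540/1.18×10^-4 = 423 → laminar (Re < 2300)
f = 64/Re = 0.1512
h_f = f(L/D)V²/(2g) = 0.1512·(7.33/0.04540)·1.10²/(2·9.81) = 1.506 m

h_f ≈ 1.51 m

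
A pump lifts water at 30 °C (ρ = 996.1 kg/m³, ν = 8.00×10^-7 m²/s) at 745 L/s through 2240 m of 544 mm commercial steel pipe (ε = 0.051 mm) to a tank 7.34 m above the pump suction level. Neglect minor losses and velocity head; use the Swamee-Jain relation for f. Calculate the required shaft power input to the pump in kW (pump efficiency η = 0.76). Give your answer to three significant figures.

V = 4Q/(πD²) = 3.205 m/s; Re = 2.18×10^6; ε/D = 9.37×10^-5; f = 0.01271
h_f = f(L/D)V²/2g = 27.40 m
Total head H = z + h_f = 7.34 + 27.40 = 34.74 m
P_hyd = ρgQH = 996.1·9.81·0.745·34.74 = 252.9 kW
P_shaft = P_hyd/η = 252.9/0.76 = 332.7 kW

P_shaft ≈ 333 kW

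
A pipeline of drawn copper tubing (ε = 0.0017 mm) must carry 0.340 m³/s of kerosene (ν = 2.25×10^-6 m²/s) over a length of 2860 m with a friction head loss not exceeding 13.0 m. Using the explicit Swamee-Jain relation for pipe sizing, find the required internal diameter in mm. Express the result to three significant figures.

Swamee-Jain (Type III): D = 0.66·[ε^1.25·(LQ²/(gh_f))^4.75 + ν·Q^9.4·(L/(gh_f))^5.2]^0.04
LQ²/(gh_f) = 2.592; L/(gh_f) = 22.43
Term 1 = ε^1.25·(…)^4.75 = 5.66×10^-6; Term 2 = ν·Q^9.4·(…)^5.2 = 9.38×10^-4
D = 0.66·(5.66×10^-6 + 9.38×10^-4)^0.04 = 0.4995 m = 499 mm
Check: V = 1.74 m/s, Re = 3.85×10^5, f = 0.01377, h_f = 12.1 m ≈ 13.0 m ✓

D ≈ 499 mm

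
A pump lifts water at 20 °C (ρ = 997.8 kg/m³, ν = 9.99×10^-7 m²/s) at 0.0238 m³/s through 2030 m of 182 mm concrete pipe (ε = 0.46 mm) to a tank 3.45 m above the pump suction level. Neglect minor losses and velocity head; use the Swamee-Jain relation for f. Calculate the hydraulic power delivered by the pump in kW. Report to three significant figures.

P_hyd ≈ 3.69 kW

V = 4Q/(πD²) = 0.9148 m/s; Re = 1.67×10^5; ε/D = 0.00253; f = 0.02605
h_f = f(L/D)V²/2g = 12.39 m
Total head H = z + h_f = 3.45 + 12.39 = 15.84 m
P_hyd = ρgQH = 997.8·9.81·0.0238·15.84 = 3.691 kW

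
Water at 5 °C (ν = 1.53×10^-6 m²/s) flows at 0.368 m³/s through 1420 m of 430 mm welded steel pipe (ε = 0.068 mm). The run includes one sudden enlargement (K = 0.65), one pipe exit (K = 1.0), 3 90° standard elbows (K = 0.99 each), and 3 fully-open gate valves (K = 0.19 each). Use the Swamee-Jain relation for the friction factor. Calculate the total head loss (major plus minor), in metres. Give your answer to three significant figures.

H_L ≈ 17.5 m

V = 4Q/(πD²) = 2.534 m/s; V²/2g = 0.3273 m
Re = 7.12×10^5, ε/D = 1.58×10^-4 → f = 0.01464 (Swamee-Jain)
Major: h_f = f(L/D)·V²/2g = 0.01464·3302·0.3273 = 15.82 m
Minor: ΣK = 5.19; h_m = ΣK·V²/2g = 1.699 m
Total H_L = 15.82 + 1.699 = 17.52 m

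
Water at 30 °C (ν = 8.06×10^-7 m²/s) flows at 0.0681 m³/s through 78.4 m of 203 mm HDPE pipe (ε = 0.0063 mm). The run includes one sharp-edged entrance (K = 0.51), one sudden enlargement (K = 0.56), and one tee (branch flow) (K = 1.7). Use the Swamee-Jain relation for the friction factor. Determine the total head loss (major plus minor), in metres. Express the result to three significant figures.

H_L ≈ 1.80 m

V = 4Q/(πD²) = 2.104 m/s; V²/2g = 0.2256 m
Re = 5.30×10^5, ε/D = 3.10×10^-5 → f = 0.01345 (Swamee-Jain)
Major: h_f = f(L/D)·V²/2g = 0.01345·386.2·0.2256 = 1.172 m
Minor: ΣK = 2.77; h_m = ΣK·V²/2g = 0.6250 m
Total H_L = 1.172 + 0.6250 = 1.797 m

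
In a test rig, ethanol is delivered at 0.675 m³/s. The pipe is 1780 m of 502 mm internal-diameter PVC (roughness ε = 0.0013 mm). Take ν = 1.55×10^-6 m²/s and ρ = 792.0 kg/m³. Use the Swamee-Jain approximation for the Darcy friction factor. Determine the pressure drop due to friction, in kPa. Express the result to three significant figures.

Δp ≈ 188 kPa

V = 4Q/(πD²) = 4·0.675/(π·0.502²) = 3.410 m/s
Re = VD/ν = 3.410·0.502/1.55×10^-6 = 1.10×10^6 → turbulent
ε/D = 0.0013/502 = 2.59×10^-6
Swamee-Jain: f = 0.01148
h_f = f(L/D)V²/(2g) = 0.01148·(1780/0.502)·3.410²/(2·9.81) = 24.14 m
Δp = ρg·h_f = 792.0·9.81·24.14 = 187.6 kPa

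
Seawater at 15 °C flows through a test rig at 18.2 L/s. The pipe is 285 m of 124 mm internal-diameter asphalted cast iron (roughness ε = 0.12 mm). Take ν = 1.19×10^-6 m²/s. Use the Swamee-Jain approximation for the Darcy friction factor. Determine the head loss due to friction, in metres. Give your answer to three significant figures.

h_f ≈ 5.70 m

V = 4Q/(πD²) = 4·0.0182/(π·0.124²) = 1.507 m/s
Re = VD/ν = 1.507·0.124/1.19×10^-6 = 1.57×10^5 → turbulent
ε/D = 0.12/124 = 9.68×10^-4
Swamee-Jain: f = 0.02141
h_f = f(L/D)V²/(2g) = 0.02141·(285/0.124)·1.507²/(2·9.81) = 5.696 m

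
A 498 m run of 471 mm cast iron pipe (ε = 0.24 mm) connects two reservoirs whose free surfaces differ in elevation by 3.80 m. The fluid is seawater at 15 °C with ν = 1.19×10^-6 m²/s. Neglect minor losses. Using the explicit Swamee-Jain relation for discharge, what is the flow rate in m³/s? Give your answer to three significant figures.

Q ≈ 0.351 m³/s

Swamee-Jain (Type II): Q = -0.965·√(gD⁵h_f/L)·ln[ε/(3.7D) + √(3.17ν²L/(gD³h_f))]
√(gD⁵h_f/L) = √(9.81·0.471⁵·3.80/498) = 0.04165
ε/(3.7D) = 1.38×10^-4; √(3.17ν²L/(gD³h_f)) = 2.40×10^-5
Q = -0.965·0.04165·ln(1.617×10^-4) = 0.3509 m³/s
Check: V = 2.01 m/s, Re = 7.97×10^5, f = 0.01749, h_f = 3.82 m ≈ 3.80 m ✓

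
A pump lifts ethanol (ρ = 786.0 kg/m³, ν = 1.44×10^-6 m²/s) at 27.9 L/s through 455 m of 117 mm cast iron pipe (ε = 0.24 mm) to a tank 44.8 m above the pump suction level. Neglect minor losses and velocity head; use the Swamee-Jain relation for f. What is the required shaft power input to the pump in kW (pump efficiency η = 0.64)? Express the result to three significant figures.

V = 4Q/(πD²) = 2.595 m/s; Re = 2.11×10^5; ε/D = 0.00205; f = 0.02458
h_f = f(L/D)V²/2g = 32.81 m
Total head H = z + h_f = 44.8 + 32.81 = 77.61 m
P_hyd = ρgQH = 786.0·9.81·0.0279·77.61 = 16.70 kW
P_shaft = P_hyd/η = 16.70/0.64 = 26.09 kW

P_shaft ≈ 26.1 kW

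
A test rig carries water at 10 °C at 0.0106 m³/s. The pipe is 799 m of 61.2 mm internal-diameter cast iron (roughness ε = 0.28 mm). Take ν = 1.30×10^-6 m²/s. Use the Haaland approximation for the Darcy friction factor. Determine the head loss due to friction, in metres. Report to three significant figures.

V = 4Q/(πD²) = 4·0.0106/(π·0.0612²) = 3.603 m/s
Re = VD/ν = 3.603·0.0612/1.30×10^-6 = 1.70×10^5 → turbulent
ε/D = 0.28/61.2 = 0.00458
Haaland: f = 0.03016
h_f = f(L/D)V²/(2g) = 0.03016·(799/0.0612)·3.603²/(2·9.81) = 260.6 m

h_f ≈ 261 m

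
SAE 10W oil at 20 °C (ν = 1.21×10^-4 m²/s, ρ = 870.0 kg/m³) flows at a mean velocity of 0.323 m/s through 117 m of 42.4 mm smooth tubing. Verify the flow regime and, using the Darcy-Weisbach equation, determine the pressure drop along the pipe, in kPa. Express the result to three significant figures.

Δp ≈ 70.8 kPa

Re = VD/ν = 0.323·0.04240/1.21×10^-4 = 113 → laminar (Re < 2300)
f = 64/Re = 0.5655
h_f = f(L/D)V²/(2g) = 0.5655·(117/0.04240)·0.323²/(2·9.81) = 8.297 m
Δp = ρg·h_f = 870.0·9.81·8.297 = 70.81 kPa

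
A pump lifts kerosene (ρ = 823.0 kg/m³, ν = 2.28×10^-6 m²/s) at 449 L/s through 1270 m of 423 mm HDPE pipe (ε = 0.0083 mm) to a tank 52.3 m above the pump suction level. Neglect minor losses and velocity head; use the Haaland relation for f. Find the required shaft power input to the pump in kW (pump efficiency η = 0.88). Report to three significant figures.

V = 4Q/(πD²) = 3.195 m/s; Re = 5.93×10^5; ε/D = 1.96×10^-5; f = 0.01293
h_f = f(L/D)V²/2g = 20.20 m
Total head H = z + h_f = 52.3 + 20.20 = 72.50 m
P_hyd = ρgQH = 823.0·9.81·0.449·72.50 = 262.8 kW
P_shaft = P_hyd/η = 262.8/0.88 = 298.7 kW

P_shaft ≈ 299 kW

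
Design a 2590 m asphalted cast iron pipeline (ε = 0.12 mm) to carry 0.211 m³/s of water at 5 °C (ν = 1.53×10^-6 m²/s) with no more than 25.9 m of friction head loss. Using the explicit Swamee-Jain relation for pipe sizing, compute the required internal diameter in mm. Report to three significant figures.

Swamee-Jain (Type III): D = 0.66·[ε^1.25·(LQ²/(gh_f))^4.75 + ν·Q^9.4·(L/(gh_f))^5.2]^0.04
LQ²/(gh_f) = 0.4538; L/(gh_f) = 10.19
Term 1 = ε^1.25·(…)^4.75 = 2.95×10^-7; Term 2 = ν·Q^9.4·(…)^5.2 = 1.19×10^-7
D = 0.66·(2.95×10^-7 + 1.19×10^-7)^0.04 = 0.3666 m = 367 mm
Check: V = 2.00 m/s, Re = 4.79×10^5, f = 0.01663, h_f = 23.9 m ≈ 25.9 m ✓

D ≈ 367 mm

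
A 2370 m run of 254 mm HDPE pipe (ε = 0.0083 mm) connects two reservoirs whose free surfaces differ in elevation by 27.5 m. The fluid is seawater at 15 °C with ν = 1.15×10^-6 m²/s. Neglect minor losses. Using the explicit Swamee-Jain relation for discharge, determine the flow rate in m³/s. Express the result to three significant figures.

Q ≈ 0.104 m³/s

Swamee-Jain (Type II): Q = -0.965·√(gD⁵h_f/L)·ln[ε/(3.7D) + √(3.17ν²L/(gD³h_f))]
√(gD⁵h_f/L) = √(9.81·0.254⁵·27.5/2370) = 0.01097
ε/(3.7D) = 8.83×10^-6; √(3.17ν²L/(gD³h_f)) = 4.74×10^-5
Q = -0.965·0.01097·ln(5.624×10^-5) = 0.1036 m³/s
Check: V = 2.04 m/s, Re = 4.52×10^5, f = 0.01381, h_f = 27.4 m ≈ 27.5 m ✓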